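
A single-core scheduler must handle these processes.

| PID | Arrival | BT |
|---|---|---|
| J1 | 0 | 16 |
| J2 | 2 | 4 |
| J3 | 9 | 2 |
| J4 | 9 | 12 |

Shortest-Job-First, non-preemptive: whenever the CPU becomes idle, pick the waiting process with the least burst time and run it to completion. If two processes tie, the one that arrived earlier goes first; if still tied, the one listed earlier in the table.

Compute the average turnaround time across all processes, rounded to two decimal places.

17.50

Timeline: | J1 0-16 | J3 16-18 | J2 18-22 | J4 22-34 |
Completion: J1=16  J2=22  J3=18  J4=34
Turnaround (C−A): J1=16  J2=20  J3=9  J4=25
Turnaround times: J1=16, J2=20, J3=9, J4=25
Average turnaround = (16+20+9+25) / 4 = 70/4 = 17.50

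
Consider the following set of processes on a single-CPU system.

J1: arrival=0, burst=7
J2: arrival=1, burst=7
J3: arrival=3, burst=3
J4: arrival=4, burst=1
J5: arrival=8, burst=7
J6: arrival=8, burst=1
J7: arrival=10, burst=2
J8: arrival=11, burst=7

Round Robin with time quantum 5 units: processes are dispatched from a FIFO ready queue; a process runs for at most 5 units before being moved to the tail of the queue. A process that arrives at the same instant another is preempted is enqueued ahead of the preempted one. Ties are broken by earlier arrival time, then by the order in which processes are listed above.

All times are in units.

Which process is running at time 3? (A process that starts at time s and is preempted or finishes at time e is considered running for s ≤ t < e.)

Schedule: | J1 0-5 | J2 5-10 | J3 10-13 | J4 13-14 | J1 14-16 | J5 16-21 | J6 21-22 | J7 22-24 | J2 24-26 | J8 26-31 | J5 31-33 | J8 33-35 |
Completion: J1=16  J2=26  J3=13  J4=14  J5=33  J6=22  J7=24  J8=35
Turnaround (C−A): J1=16  J2=25  J3=10  J4=10  J5=25  J6=14  J7=14  J8=24

J1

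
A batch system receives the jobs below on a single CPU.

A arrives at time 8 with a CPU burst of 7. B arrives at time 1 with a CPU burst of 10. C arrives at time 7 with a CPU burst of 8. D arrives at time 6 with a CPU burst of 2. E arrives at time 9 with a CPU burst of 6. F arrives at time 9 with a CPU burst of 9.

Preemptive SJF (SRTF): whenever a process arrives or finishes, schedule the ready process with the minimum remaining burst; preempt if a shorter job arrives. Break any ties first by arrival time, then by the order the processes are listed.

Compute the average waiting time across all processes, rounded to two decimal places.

10.17

Schedule: | idle 0-1 | B 1-6 | D 6-8 | B 8-13 | E 13-19 | A 19-26 | C 26-34 | F 34-43 |
Completion: A=26  B=13  C=34  D=8  E=19  F=43
Turnaround (C−A): A=18  B=12  C=27  D=2  E=10  F=34
Waiting times: A=11, B=2, C=19, D=0, E=4, F=25
Average waiting = (11+2+19+0+4+25) / 6 = 61/6 = 10.17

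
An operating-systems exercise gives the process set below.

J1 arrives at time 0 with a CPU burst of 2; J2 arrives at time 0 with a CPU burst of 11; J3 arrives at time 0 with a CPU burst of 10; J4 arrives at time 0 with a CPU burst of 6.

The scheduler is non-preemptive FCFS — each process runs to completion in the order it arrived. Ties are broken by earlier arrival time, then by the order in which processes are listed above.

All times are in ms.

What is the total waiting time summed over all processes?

38

Gantt: | J1 0-2 | J2 2-13 | J3 13-23 | J4 23-29 |
Completion: J1=2  J2=13  J3=23  J4=29
Turnaround (C−A): J1=2  J2=13  J3=23  J4=29
Waiting = turnaround − burst: J1=0, J2=2, J3=13, J4=23
Total waiting = 0 + 2 + 13 + 23 = 38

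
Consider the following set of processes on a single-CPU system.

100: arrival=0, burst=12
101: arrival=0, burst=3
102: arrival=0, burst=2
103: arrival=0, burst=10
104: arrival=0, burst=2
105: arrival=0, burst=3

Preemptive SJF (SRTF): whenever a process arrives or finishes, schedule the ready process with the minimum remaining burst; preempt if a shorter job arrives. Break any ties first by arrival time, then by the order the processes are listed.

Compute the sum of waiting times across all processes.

43

Gantt: | 102 0-2 | 104 2-4 | 101 4-7 | 105 7-10 | 103 10-20 | 100 20-32 |
Completion: 100=32  101=7  102=2  103=20  104=4  105=10
Turnaround (C−A): 100=32  101=7  102=2  103=20  104=4  105=10
Waiting = turnaround − burst: 100=20, 101=4, 102=0, 103=10, 104=2, 105=7
Total waiting = 20 + 4 + 0 + 10 + 2 + 7 = 43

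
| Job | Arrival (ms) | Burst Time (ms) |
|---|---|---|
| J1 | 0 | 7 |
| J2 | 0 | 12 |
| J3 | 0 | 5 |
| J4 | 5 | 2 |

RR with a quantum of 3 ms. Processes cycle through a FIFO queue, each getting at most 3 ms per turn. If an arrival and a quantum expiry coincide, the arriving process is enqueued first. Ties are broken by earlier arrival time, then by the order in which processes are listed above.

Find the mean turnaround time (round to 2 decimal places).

Timeline: | J1 0-3 | J2 3-6 | J3 6-9 | J1 9-12 | J4 12-14 | J2 14-17 | J3 17-19 | J1 19-20 | J2 20-26 |
Completion: J1=20  J2=26  J3=19  J4=14
Turnaround (C−A): J1=20  J2=26  J3=19  J4=9
Turnaround times: J1=20, J2=26, J3=19, J4=9
Average turnaround = (20+26+19+9) / 4 = 74/4 = 18.50

18.50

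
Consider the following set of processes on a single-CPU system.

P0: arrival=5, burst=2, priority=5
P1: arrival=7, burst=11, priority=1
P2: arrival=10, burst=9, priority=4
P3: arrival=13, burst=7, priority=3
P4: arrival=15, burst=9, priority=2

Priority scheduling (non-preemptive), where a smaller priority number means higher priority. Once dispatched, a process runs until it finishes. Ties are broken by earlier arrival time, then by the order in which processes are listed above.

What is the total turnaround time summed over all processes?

79

Timeline: | idle 0-5 | P0 5-7 | P1 7-18 | P4 18-27 | P3 27-34 | P2 34-43 |
Completion: P0=7  P1=18  P2=43  P3=34  P4=27
Turnaround (C−A): P0=2  P1=11  P2=33  P3=21  P4=12
Turnaround = completion − arrival: P0=2, P1=11, P2=33, P3=21, P4=12
Total turnaround = 2 + 11 + 33 + 21 + 12 = 79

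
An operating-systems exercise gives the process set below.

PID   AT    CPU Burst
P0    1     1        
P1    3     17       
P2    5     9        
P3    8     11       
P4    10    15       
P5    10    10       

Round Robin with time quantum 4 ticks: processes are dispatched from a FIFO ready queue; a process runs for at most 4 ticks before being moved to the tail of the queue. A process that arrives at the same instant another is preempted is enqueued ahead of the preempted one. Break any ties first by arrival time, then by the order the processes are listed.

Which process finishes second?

Timeline: | idle 0-1 | P0 1-2 | idle 2-3 | P1 3-7 | P2 7-11 | P1 11-15 | P3 15-19 | P4 19-23 | P5 23-27 | P2 27-31 | P1 31-35 | P3 35-39 | P4 39-43 | P5 43-47 | P2 47-48 | P1 48-52 | P3 52-55 | P4 55-59 | P5 59-61 | P1 61-62 | P4 62-65 |
Completion: P0=2  P1=62  P2=48  P3=55  P4=65  P5=61
Turnaround (C−A): P0=1  P1=59  P2=43  P3=47  P4=55  P5=51
Finish order: P0 → P2 → P3 → P5 → P1 → P4

P2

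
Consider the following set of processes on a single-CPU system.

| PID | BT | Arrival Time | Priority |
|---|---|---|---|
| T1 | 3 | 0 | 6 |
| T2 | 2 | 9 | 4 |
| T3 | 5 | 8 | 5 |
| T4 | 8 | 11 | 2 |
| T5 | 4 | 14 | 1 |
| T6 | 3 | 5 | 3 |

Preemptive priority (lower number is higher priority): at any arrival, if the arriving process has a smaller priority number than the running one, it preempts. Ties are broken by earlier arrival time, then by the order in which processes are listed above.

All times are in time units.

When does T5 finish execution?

18

Schedule: | T1 0-3 | idle 3-5 | T6 5-8 | T3 8-9 | T2 9-11 | T4 11-14 | T5 14-18 | T4 18-23 | T3 23-27 |
Completion: T1=3  T2=11  T3=27  T4=23  T5=18  T6=8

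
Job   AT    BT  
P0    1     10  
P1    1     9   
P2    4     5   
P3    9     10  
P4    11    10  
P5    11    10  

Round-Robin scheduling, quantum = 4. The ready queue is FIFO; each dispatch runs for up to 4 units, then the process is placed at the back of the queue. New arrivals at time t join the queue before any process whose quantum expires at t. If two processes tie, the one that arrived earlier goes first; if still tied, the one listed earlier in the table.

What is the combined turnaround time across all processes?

Gantt: | idle 0-1 | P0 1-5 | P1 5-9 | P2 9-13 | P0 13-17 | P3 17-21 | P1 21-25 | P4 25-29 | P5 29-33 | P2 33-34 | P0 34-36 | P3 36-40 | P1 40-41 | P4 41-45 | P5 45-49 | P3 49-51 | P4 51-53 | P5 53-55 |
Completion: P0=36  P1=41  P2=34  P3=51  P4=53  P5=55
Turnaround = completion − arrival: P0=35, P1=40, P2=30, P3=42, P4=42, P5=44
Total turnaround = 35 + 40 + 30 + 42 + 42 + 44 = 233

233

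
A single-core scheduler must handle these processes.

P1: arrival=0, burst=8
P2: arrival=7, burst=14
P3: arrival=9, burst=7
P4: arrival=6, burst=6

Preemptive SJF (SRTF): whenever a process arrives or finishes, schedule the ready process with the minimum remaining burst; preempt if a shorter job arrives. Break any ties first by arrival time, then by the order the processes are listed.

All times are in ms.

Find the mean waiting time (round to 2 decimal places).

Schedule: | P1 0-8 | P4 8-14 | P3 14-21 | P2 21-35 |
Completion: P1=8  P2=35  P3=21  P4=14
Turnaround (C−A): P1=8  P2=28  P3=12  P4=8
Waiting times: P1=0, P2=14, P3=5, P4=2
Average waiting = (0+14+5+2) / 4 = 21/4 = 5.25

5.25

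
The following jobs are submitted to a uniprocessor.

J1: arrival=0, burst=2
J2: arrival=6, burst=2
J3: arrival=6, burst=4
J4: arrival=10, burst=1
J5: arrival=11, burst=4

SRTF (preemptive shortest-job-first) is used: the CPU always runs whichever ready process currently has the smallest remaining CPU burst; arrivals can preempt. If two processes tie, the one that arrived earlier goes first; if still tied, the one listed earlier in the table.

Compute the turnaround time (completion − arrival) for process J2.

2

Gantt: | J1 0-2 | idle 2-6 | J2 6-8 | J3 8-10 | J4 10-11 | J3 11-13 | J5 13-17 |
Completion: J1=2  J2=8  J3=13  J4=11  J5=17
Turnaround(J2) = completion − arrival = 8 − 6 = 2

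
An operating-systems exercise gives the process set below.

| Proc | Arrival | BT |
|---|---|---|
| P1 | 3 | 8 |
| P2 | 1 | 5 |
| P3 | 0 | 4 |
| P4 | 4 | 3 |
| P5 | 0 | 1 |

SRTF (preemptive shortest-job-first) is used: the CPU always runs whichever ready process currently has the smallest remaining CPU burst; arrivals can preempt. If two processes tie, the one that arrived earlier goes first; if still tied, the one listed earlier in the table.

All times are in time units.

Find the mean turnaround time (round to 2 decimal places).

8.00

Schedule: | P5 0-1 | P3 1-5 | P4 5-8 | P2 8-13 | P1 13-21 |
Completion: P1=21  P2=13  P3=5  P4=8  P5=1
Turnaround (C−A): P1=18  P2=12  P3=5  P4=4  P5=1
Turnaround times: P1=18, P2=12, P3=5, P4=4, P5=1
Average turnaround = (18+12+5+4+1) / 5 = 40/5 = 8.00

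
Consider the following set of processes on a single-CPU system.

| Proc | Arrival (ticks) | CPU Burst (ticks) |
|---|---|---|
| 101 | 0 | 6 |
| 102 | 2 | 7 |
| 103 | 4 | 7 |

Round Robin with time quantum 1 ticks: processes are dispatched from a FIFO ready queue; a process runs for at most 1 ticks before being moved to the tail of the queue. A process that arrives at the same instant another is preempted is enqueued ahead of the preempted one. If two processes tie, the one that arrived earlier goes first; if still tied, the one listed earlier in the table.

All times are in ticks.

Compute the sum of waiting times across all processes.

Schedule: | 101 0-2 | 102 2-3 | 101 3-4 | 102 4-5 | 103 5-6 | 101 6-7 | 102 7-8 | 103 8-9 | 101 9-10 | 102 10-11 | 103 11-12 | 101 12-13 | 102 13-14 | 103 14-15 | 102 15-16 | 103 16-17 | 102 17-18 | 103 18-20 |
Completion: 101=13  102=18  103=20
Waiting = turnaround − burst: 101=7, 102=9, 103=9
Total waiting = 7 + 9 + 9 = 25

25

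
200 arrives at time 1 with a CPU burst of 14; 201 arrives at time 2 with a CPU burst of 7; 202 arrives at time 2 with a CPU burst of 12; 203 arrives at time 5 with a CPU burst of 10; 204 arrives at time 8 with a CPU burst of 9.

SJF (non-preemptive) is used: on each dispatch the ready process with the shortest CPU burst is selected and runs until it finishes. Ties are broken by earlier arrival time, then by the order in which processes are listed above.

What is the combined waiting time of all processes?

92

Gantt: | idle 0-1 | 200 1-15 | 201 15-22 | 204 22-31 | 203 31-41 | 202 41-53 |
Completion: 200=15  201=22  202=53  203=41  204=31
Waiting = turnaround − burst: 200=0, 201=13, 202=39, 203=26, 204=14
Total waiting = 0 + 13 + 39 + 26 + 14 = 92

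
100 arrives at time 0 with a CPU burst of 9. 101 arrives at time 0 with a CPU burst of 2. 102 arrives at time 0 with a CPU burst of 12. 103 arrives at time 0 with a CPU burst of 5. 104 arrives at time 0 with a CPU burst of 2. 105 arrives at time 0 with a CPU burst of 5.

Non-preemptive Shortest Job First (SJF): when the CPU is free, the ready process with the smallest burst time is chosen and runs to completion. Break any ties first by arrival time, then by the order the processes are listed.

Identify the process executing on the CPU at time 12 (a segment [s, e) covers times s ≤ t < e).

Schedule: | 101 0-2 | 104 2-4 | 103 4-9 | 105 9-14 | 100 14-23 | 102 23-35 |
Completion: 100=23  101=2  102=35  103=9  104=4  105=14
Turnaround (C−A): 100=23  101=2  102=35  103=9  104=4  105=14

105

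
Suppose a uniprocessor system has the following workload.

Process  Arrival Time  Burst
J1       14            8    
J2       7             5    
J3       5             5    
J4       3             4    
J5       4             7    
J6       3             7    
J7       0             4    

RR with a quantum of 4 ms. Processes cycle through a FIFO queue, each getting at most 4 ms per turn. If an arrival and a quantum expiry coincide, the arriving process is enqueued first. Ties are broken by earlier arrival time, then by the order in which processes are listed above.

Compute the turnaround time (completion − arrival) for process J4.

5

Timeline: | J7 0-4 | J4 4-8 | J6 8-12 | J5 12-16 | J3 16-20 | J2 20-24 | J6 24-27 | J1 27-31 | J5 31-34 | J3 34-35 | J2 35-36 | J1 36-40 |
Completion: J1=40  J2=36  J3=35  J4=8  J5=34  J6=27  J7=4
Turnaround (C−A): J1=26  J2=29  J3=30  J4=5  J5=30  J6=24  J7=4
Turnaround(J4) = completion − arrival = 8 − 3 = 5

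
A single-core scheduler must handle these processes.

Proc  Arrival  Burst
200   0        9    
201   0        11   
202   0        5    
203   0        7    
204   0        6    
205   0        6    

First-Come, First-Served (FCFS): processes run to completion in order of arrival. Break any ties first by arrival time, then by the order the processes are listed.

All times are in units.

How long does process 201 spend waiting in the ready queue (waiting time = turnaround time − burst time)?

9

Schedule: | 200 0-9 | 201 9-20 | 202 20-25 | 203 25-32 | 204 32-38 | 205 38-44 |
Completion: 200=9  201=20  202=25  203=32  204=38  205=44
Turnaround (C−A): 200=9  201=20  202=25  203=32  204=38  205=44
Waiting(201) = turnaround − burst = 20 − 11 = 9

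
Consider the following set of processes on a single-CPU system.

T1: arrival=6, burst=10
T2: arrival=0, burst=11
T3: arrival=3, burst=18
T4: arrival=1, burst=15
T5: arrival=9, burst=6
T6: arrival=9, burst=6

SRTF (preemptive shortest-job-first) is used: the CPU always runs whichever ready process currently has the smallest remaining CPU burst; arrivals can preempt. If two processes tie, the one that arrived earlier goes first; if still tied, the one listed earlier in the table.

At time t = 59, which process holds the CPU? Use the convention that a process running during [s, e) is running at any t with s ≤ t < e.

T3

Schedule: | T2 0-11 | T5 11-17 | T6 17-23 | T1 23-33 | T4 33-48 | T3 48-66 |
Completion: T1=33  T2=11  T3=66  T4=48  T5=17  T6=23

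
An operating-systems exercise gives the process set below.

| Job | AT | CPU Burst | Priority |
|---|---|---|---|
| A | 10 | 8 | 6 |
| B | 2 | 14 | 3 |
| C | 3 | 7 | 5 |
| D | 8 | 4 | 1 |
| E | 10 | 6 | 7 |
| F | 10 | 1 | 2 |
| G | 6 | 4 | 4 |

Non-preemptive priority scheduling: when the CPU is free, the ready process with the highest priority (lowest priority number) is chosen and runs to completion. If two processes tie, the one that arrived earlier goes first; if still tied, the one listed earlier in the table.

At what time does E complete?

Schedule: | idle 0-2 | B 2-16 | D 16-20 | F 20-21 | G 21-25 | C 25-32 | A 32-40 | E 40-46 |
Completion: A=40  B=16  C=32  D=20  E=46  F=21  G=25
Turnaround (C−A): A=30  B=14  C=29  D=12  E=36  F=11  G=19

46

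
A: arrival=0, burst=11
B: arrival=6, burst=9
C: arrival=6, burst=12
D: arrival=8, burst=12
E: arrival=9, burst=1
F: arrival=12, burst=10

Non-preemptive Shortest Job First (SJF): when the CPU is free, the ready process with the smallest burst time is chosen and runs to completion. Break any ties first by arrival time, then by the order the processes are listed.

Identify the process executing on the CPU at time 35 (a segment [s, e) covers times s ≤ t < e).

Gantt: | A 0-11 | E 11-12 | B 12-21 | F 21-31 | C 31-43 | D 43-55 |
Completion: A=11  B=21  C=43  D=55  E=12  F=31

C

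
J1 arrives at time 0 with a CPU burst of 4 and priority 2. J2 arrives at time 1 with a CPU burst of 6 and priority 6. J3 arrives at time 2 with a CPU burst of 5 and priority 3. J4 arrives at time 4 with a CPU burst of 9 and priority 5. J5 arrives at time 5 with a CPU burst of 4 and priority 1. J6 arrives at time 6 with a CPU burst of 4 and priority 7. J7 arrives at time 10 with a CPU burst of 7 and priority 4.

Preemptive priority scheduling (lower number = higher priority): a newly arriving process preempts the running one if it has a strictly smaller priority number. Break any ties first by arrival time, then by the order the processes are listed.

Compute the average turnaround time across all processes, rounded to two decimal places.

17.29

Schedule: | J1 0-4 | J3 4-5 | J5 5-9 | J3 9-13 | J7 13-20 | J4 20-29 | J2 29-35 | J6 35-39 |
Completion: J1=4  J2=35  J3=13  J4=29  J5=9  J6=39  J7=20
Turnaround (C−A): J1=4  J2=34  J3=11  J4=25  J5=4  J6=33  J7=10
Turnaround times: J1=4, J2=34, J3=11, J4=25, J5=4, J6=33, J7=10
Average turnaround = (4+34+11+25+4+33+10) / 7 = 121/7 = 17.29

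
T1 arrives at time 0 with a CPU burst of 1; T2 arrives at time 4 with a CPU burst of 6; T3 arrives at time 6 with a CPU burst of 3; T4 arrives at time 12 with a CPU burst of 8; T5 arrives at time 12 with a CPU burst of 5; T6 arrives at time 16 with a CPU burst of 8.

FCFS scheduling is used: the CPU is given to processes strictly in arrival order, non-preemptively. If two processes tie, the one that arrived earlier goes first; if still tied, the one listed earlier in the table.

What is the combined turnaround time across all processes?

55

Schedule: | T1 0-1 | idle 1-4 | T2 4-10 | T3 10-13 | T4 13-21 | T5 21-26 | T6 26-34 |
Completion: T1=1  T2=10  T3=13  T4=21  T5=26  T6=34
Turnaround = completion − arrival: T1=1, T2=6, T3=7, T4=9, T5=14, T6=18
Total turnaround = 1 + 6 + 7 + 9 + 14 + 18 = 55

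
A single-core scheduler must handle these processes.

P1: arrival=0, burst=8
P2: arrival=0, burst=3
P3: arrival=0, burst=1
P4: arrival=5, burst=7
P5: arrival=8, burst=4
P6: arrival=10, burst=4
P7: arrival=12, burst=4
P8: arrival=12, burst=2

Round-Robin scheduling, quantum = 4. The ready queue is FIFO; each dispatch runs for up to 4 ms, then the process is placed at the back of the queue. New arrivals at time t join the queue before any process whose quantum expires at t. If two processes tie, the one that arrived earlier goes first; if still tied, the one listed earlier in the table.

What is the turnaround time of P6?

Gantt: | P1 0-4 | P2 4-7 | P3 7-8 | P1 8-12 | P4 12-16 | P5 16-20 | P6 20-24 | P7 24-28 | P8 28-30 | P4 30-33 |
Completion: P1=12  P2=7  P3=8  P4=33  P5=20  P6=24  P7=28  P8=30
Turnaround (C−A): P1=12  P2=7  P3=8  P4=28  P5=12  P6=14  P7=16  P8=18
Turnaround(P6) = completion − arrival = 24 − 10 = 14

14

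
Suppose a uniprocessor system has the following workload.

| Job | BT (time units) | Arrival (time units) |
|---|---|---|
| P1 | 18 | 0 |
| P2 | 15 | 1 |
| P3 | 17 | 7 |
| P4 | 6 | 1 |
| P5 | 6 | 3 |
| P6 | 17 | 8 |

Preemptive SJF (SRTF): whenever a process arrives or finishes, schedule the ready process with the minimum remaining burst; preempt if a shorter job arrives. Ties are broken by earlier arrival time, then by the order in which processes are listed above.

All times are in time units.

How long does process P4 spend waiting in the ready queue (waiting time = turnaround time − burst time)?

0

Gantt: | P1 0-1 | P4 1-7 | P5 7-13 | P2 13-28 | P1 28-45 | P3 45-62 | P6 62-79 |
Completion: P1=45  P2=28  P3=62  P4=7  P5=13  P6=79
Turnaround (C−A): P1=45  P2=27  P3=55  P4=6  P5=10  P6=71
Waiting(P4) = turnaround − burst = 6 − 6 = 0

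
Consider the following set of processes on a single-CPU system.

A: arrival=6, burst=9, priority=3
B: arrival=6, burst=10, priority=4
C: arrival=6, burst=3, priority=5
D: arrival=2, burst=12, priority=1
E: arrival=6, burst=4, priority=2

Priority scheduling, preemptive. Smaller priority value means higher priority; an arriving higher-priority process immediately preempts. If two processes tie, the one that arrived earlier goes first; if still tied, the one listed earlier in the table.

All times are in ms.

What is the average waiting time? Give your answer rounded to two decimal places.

14.40

Timeline: | idle 0-2 | D 2-14 | E 14-18 | A 18-27 | B 27-37 | C 37-40 |
Completion: A=27  B=37  C=40  D=14  E=18
Turnaround (C−A): A=21  B=31  C=34  D=12  E=12
Waiting times: A=12, B=21, C=31, D=0, E=8
Average waiting = (12+21+31+0+8) / 5 = 72/5 = 14.40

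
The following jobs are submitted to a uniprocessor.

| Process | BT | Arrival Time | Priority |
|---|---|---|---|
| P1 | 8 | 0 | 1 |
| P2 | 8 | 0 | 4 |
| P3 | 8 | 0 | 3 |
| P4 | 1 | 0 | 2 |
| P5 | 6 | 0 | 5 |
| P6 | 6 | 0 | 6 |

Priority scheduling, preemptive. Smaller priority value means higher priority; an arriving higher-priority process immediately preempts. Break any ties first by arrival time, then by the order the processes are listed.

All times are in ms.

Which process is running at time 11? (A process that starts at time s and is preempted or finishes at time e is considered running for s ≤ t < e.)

P3

Gantt: | P1 0-8 | P4 8-9 | P3 9-17 | P2 17-25 | P5 25-31 | P6 31-37 |
Completion: P1=8  P2=25  P3=17  P4=9  P5=31  P6=37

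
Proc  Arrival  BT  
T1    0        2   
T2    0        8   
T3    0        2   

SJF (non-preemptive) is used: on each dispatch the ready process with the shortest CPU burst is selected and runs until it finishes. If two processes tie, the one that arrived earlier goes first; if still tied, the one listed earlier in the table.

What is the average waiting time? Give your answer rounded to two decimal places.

2.00

Schedule: | T1 0-2 | T3 2-4 | T2 4-12 |
Completion: T1=2  T2=12  T3=4
Waiting times: T1=0, T2=4, T3=2
Average waiting = (0+4+2) / 3 = 6/3 = 2.00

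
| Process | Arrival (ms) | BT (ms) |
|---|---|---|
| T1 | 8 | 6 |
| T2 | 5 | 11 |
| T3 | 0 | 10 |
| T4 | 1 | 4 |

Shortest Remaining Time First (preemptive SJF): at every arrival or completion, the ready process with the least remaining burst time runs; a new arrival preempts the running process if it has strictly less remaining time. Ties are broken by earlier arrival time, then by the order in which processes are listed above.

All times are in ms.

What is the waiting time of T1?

Schedule: | T3 0-1 | T4 1-5 | T3 5-14 | T1 14-20 | T2 20-31 |
Completion: T1=20  T2=31  T3=14  T4=5
Waiting(T1) = turnaround − burst = 12 − 6 = 6

6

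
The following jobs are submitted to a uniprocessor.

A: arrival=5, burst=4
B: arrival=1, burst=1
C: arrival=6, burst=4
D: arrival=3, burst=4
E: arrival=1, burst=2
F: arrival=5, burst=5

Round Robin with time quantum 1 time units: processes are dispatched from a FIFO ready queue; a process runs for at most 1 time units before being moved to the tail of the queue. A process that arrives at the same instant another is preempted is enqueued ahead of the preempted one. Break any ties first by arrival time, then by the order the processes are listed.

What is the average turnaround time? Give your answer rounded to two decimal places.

Schedule: | idle 0-1 | B 1-2 | E 2-3 | D 3-4 | E 4-5 | D 5-6 | A 6-7 | F 7-8 | C 8-9 | D 9-10 | A 10-11 | F 11-12 | C 12-13 | D 13-14 | A 14-15 | F 15-16 | C 16-17 | A 17-18 | F 18-19 | C 19-20 | F 20-21 |
Completion: A=18  B=2  C=20  D=14  E=5  F=21
Turnaround times: A=13, B=1, C=14, D=11, E=4, F=16
Average turnaround = (13+1+14+11+4+16) / 6 = 59/6 = 9.83

9.83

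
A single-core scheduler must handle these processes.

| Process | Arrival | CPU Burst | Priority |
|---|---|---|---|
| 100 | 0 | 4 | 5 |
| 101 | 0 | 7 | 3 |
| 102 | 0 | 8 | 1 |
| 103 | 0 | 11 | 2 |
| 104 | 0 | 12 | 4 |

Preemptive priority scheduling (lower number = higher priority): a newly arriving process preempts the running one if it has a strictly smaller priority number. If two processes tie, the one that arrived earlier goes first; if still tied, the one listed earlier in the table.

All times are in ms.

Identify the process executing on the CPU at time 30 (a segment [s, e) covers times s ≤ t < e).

104

Gantt: | 102 0-8 | 103 8-19 | 101 19-26 | 104 26-38 | 100 38-42 |
Completion: 100=42  101=26  102=8  103=19  104=38
Turnaround (C−A): 100=42  101=26  102=8  103=19  104=38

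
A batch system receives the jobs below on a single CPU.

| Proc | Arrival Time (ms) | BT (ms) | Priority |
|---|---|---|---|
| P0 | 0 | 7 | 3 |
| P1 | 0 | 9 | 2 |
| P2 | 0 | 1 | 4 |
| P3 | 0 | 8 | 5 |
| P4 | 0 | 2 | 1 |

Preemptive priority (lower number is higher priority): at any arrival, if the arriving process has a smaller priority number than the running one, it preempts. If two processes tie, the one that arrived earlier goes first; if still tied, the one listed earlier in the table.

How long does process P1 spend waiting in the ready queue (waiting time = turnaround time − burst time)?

2

Timeline: | P4 0-2 | P1 2-11 | P0 11-18 | P2 18-19 | P3 19-27 |
Completion: P0=18  P1=11  P2=19  P3=27  P4=2
Turnaround (C−A): P0=18  P1=11  P2=19  P3=27  P4=2
Waiting(P1) = turnaround − burst = 11 − 9 = 2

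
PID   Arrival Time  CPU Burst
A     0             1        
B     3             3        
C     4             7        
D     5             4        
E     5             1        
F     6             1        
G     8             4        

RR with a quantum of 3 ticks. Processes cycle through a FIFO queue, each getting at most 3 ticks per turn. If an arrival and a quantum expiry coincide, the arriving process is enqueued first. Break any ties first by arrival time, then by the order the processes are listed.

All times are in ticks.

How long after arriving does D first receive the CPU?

Gantt: | A 0-1 | idle 1-3 | B 3-6 | C 6-9 | D 9-12 | E 12-13 | F 13-14 | G 14-17 | C 17-20 | D 20-21 | G 21-22 | C 22-23 |
Completion: A=1  B=6  C=23  D=21  E=13  F=14  G=22
Turnaround (C−A): A=1  B=3  C=19  D=16  E=8  F=8  G=14
Response(D) = first start − arrival = 9 − 5 = 4

4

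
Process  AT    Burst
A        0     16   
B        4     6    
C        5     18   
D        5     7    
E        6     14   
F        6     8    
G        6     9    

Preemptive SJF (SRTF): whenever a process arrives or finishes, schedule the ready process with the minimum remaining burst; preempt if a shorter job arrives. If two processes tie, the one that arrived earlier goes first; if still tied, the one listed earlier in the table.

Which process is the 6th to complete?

Timeline: | A 0-4 | B 4-10 | D 10-17 | F 17-25 | G 25-34 | A 34-46 | E 46-60 | C 60-78 |
Completion: A=46  B=10  C=78  D=17  E=60  F=25  G=34
Finish order: B → D → F → G → A → E → C

E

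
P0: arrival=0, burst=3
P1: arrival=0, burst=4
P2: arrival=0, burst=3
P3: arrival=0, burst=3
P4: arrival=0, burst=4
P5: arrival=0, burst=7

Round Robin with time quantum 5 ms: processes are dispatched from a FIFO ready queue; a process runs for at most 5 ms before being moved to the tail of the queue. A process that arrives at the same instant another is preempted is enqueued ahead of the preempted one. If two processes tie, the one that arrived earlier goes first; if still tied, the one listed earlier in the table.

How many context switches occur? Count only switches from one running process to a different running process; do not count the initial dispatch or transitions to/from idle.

Gantt: | P0 0-3 | P1 3-7 | P2 7-10 | P3 10-13 | P4 13-17 | P5 17-24 |
Completion: P0=3  P1=7  P2=10  P3=13  P4=17  P5=24

5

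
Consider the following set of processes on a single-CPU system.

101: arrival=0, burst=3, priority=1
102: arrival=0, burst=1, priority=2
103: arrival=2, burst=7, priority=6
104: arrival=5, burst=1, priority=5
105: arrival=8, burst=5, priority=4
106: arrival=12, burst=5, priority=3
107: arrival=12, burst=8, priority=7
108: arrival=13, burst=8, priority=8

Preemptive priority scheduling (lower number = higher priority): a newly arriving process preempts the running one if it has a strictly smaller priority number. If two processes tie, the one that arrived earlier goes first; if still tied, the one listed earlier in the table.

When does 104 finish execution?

Schedule: | 101 0-3 | 102 3-4 | 103 4-5 | 104 5-6 | 103 6-8 | 105 8-12 | 106 12-17 | 105 17-18 | 103 18-22 | 107 22-30 | 108 30-38 |
Completion: 101=3  102=4  103=22  104=6  105=18  106=17  107=30  108=38
Turnaround (C−A): 101=3  102=4  103=20  104=1  105=10  106=5  107=18  108=25

6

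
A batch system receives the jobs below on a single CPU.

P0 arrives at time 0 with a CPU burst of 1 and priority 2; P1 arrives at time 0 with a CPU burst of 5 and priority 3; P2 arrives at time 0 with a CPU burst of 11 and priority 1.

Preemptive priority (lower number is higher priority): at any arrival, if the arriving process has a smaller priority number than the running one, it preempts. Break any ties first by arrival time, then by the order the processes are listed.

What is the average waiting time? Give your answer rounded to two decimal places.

7.67

Schedule: | P2 0-11 | P0 11-12 | P1 12-17 |
Completion: P0=12  P1=17  P2=11
Waiting times: P0=11, P1=12, P2=0
Average waiting = (11+12+0) / 3 = 23/3 = 7.67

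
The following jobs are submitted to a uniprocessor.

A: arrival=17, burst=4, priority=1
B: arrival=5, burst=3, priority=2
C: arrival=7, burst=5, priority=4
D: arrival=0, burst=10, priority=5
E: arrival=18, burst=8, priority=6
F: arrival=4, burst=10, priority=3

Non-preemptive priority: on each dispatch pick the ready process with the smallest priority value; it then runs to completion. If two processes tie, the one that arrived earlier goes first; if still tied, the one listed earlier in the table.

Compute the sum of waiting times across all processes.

54

Schedule: | D 0-10 | B 10-13 | F 13-23 | A 23-27 | C 27-32 | E 32-40 |
Completion: A=27  B=13  C=32  D=10  E=40  F=23
Turnaround (C−A): A=10  B=8  C=25  D=10  E=22  F=19
Waiting = turnaround − burst: A=6, B=5, C=20, D=0, E=14, F=9
Total waiting = 6 + 5 + 20 + 0 + 14 + 9 = 54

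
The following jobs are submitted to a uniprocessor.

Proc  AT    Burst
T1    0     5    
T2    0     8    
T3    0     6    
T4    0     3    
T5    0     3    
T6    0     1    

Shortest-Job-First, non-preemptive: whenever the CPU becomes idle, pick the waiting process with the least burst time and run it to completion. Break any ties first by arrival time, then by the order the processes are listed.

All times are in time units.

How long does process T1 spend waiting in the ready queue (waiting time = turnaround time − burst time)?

Timeline: | T6 0-1 | T4 1-4 | T5 4-7 | T1 7-12 | T3 12-18 | T2 18-26 |
Completion: T1=12  T2=26  T3=18  T4=4  T5=7  T6=1
Turnaround (C−A): T1=12  T2=26  T3=18  T4=4  T5=7  T6=1
Waiting(T1) = turnaround − burst = 12 − 5 = 7

7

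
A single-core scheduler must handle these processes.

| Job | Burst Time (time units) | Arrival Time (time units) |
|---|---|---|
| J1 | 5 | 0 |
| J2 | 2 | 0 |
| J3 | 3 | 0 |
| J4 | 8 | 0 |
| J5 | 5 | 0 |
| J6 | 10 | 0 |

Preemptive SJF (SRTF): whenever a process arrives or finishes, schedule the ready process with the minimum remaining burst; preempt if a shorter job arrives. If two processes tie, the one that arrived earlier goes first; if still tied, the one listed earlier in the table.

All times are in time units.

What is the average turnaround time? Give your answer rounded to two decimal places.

Gantt: | J2 0-2 | J3 2-5 | J1 5-10 | J5 10-15 | J4 15-23 | J6 23-33 |
Completion: J1=10  J2=2  J3=5  J4=23  J5=15  J6=33
Turnaround (C−A): J1=10  J2=2  J3=5  J4=23  J5=15  J6=33
Turnaround times: J1=10, J2=2, J3=5, J4=23, J5=15, J6=33
Average turnaround = (10+2+5+23+15+33) / 6 = 88/6 = 14.67

14.67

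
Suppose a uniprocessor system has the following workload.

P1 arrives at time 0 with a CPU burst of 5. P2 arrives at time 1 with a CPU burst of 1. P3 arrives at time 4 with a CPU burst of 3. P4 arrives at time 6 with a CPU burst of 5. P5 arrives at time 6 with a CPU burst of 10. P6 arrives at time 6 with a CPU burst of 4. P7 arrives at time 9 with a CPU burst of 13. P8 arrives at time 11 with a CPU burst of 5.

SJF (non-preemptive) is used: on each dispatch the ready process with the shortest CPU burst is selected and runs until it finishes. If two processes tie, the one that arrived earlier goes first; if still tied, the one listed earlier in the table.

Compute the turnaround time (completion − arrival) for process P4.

Gantt: | P1 0-5 | P2 5-6 | P3 6-9 | P6 9-13 | P4 13-18 | P8 18-23 | P5 23-33 | P7 33-46 |
Completion: P1=5  P2=6  P3=9  P4=18  P5=33  P6=13  P7=46  P8=23
Turnaround(P4) = completion − arrival = 18 − 6 = 12

12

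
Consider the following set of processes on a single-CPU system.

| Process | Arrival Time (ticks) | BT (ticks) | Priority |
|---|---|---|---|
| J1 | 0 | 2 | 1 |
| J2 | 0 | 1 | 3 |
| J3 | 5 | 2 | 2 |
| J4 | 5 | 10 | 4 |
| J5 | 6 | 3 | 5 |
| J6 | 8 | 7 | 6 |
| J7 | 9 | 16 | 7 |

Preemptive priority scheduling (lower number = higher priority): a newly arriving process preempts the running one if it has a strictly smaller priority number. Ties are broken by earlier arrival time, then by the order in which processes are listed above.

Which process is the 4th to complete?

Gantt: | J1 0-2 | J2 2-3 | idle 3-5 | J3 5-7 | J4 7-17 | J5 17-20 | J6 20-27 | J7 27-43 |
Completion: J1=2  J2=3  J3=7  J4=17  J5=20  J6=27  J7=43
Turnaround (C−A): J1=2  J2=3  J3=2  J4=12  J5=14  J6=19  J7=34
Finish order: J1 → J2 → J3 → J4 → J5 → J6 → J7

J4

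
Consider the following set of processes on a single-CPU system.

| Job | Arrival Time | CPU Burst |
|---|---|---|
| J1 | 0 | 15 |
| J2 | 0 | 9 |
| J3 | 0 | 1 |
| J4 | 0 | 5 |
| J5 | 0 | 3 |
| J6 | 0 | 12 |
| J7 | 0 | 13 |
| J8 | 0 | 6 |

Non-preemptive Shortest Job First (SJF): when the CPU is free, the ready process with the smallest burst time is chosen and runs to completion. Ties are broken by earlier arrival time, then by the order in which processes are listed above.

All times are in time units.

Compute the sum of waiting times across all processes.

138

Gantt: | J3 0-1 | J5 1-4 | J4 4-9 | J8 9-15 | J2 15-24 | J6 24-36 | J7 36-49 | J1 49-64 |
Completion: J1=64  J2=24  J3=1  J4=9  J5=4  J6=36  J7=49  J8=15
Turnaround (C−A): J1=64  J2=24  J3=1  J4=9  J5=4  J6=36  J7=49  J8=15
Waiting = turnaround − burst: J1=49, J2=15, J3=0, J4=4, J5=1, J6=24, J7=36, J8=9
Total waiting = 49 + 15 + 0 + 4 + 1 + 24 + 36 + 9 = 138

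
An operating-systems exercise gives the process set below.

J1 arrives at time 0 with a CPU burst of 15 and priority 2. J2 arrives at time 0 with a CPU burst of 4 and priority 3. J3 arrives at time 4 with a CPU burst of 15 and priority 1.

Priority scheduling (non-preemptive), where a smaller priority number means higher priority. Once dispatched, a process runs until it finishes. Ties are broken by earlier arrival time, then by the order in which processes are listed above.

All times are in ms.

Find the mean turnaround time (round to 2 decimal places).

Gantt: | J1 0-15 | J3 15-30 | J2 30-34 |
Completion: J1=15  J2=34  J3=30
Turnaround (C−A): J1=15  J2=34  J3=26
Turnaround times: J1=15, J2=34, J3=26
Average turnaround = (15+34+26) / 3 = 75/3 = 25.00

25.00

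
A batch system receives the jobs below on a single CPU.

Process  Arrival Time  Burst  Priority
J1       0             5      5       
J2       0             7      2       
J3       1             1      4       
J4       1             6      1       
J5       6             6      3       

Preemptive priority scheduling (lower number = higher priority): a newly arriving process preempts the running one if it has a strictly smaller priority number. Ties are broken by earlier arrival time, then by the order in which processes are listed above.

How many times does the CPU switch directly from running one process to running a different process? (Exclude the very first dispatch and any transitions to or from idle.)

Gantt: | J2 0-1 | J4 1-7 | J2 7-13 | J5 13-19 | J3 19-20 | J1 20-25 |
Completion: J1=25  J2=13  J3=20  J4=7  J5=19

5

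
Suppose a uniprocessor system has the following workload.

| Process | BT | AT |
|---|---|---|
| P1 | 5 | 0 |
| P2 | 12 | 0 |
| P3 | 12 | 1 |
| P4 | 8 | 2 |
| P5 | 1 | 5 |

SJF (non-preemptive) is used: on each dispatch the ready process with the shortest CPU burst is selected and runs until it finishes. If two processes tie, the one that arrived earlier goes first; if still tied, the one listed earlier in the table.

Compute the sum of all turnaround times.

Schedule: | P1 0-5 | P5 5-6 | P4 6-14 | P2 14-26 | P3 26-38 |
Completion: P1=5  P2=26  P3=38  P4=14  P5=6
Turnaround (C−A): P1=5  P2=26  P3=37  P4=12  P5=1
Turnaround = completion − arrival: P1=5, P2=26, P3=37, P4=12, P5=1
Total turnaround = 5 + 26 + 37 + 12 + 1 = 81

81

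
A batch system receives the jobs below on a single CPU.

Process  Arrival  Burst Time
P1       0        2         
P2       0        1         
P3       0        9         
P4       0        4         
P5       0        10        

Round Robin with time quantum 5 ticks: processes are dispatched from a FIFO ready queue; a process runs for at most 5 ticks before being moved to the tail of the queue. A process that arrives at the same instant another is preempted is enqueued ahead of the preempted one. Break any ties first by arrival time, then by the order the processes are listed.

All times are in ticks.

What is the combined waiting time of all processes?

Gantt: | P1 0-2 | P2 2-3 | P3 3-8 | P4 8-12 | P5 12-17 | P3 17-21 | P5 21-26 |
Completion: P1=2  P2=3  P3=21  P4=12  P5=26
Waiting = turnaround − burst: P1=0, P2=2, P3=12, P4=8, P5=16
Total waiting = 0 + 2 + 12 + 8 + 16 = 38

38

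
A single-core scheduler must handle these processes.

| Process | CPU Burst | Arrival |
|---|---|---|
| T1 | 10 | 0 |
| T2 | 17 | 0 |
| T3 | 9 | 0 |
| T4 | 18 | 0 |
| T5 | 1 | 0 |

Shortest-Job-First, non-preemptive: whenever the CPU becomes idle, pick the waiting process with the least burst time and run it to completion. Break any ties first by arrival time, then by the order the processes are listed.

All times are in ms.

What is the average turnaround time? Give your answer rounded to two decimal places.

24.60

Gantt: | T5 0-1 | T3 1-10 | T1 10-20 | T2 20-37 | T4 37-55 |
Completion: T1=20  T2=37  T3=10  T4=55  T5=1
Turnaround (C−A): T1=20  T2=37  T3=10  T4=55  T5=1
Turnaround times: T1=20, T2=37, T3=10, T4=55, T5=1
Average turnaround = (20+37+10+55+1) / 5 = 123/5 = 24.60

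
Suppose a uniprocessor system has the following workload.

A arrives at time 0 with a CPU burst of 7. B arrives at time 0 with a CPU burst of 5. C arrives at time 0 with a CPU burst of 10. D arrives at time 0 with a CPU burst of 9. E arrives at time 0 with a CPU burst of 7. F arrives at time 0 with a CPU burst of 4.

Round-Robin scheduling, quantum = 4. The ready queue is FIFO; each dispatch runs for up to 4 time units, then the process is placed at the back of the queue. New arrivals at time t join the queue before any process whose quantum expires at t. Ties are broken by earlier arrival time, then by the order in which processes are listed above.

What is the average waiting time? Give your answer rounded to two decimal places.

26.50

Gantt: | A 0-4 | B 4-8 | C 8-12 | D 12-16 | E 16-20 | F 20-24 | A 24-27 | B 27-28 | C 28-32 | D 32-36 | E 36-39 | C 39-41 | D 41-42 |
Completion: A=27  B=28  C=41  D=42  E=39  F=24
Turnaround (C−A): A=27  B=28  C=41  D=42  E=39  F=24
Waiting times: A=20, B=23, C=31, D=33, E=32, F=20
Average waiting = (20+23+31+33+32+20) / 6 = 159/6 = 26.50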